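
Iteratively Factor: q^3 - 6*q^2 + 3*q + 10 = (q - 5)*(q^2 - q - 2) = (q - 5)*(q + 1)*(q - 2)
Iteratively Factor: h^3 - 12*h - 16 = (h - 4)*(h^2 + 4*h + 4) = (h - 4)*(h + 2)*(h + 2)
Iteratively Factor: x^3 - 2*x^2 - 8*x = (x - 4)*(x^2 + 2*x) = x*(x - 4)*(x + 2)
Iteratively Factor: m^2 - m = (m)*(m - 1)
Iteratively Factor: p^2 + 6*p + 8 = (p + 4)*(p + 2)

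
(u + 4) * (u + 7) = u^2 + 11*u + 28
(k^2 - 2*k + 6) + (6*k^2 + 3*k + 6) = 7*k^2 + k + 12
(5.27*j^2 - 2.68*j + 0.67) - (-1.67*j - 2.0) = 5.27*j^2 - 1.01*j + 2.67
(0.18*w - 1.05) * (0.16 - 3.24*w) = -0.5832*w^2 + 3.4308*w - 0.168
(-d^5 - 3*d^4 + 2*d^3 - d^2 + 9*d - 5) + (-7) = -d^5 - 3*d^4 + 2*d^3 - d^2 + 9*d - 12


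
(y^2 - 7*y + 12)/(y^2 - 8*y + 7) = (y^2 - 7*y + 12)/(y^2 - 8*y + 7)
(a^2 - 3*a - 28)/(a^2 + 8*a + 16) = (a - 7)/(a + 4)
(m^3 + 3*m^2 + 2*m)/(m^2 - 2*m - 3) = m*(m + 2)/(m - 3)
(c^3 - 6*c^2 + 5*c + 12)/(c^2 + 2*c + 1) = (c^2 - 7*c + 12)/(c + 1)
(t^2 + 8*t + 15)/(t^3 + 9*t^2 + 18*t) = (t + 5)/(t*(t + 6))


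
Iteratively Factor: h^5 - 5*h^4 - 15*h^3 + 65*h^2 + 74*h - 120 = (h - 4)*(h^4 - h^3 - 19*h^2 - 11*h + 30) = (h - 4)*(h - 1)*(h^3 - 19*h - 30) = (h - 5)*(h - 4)*(h - 1)*(h^2 + 5*h + 6) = (h - 5)*(h - 4)*(h - 1)*(h + 2)*(h + 3)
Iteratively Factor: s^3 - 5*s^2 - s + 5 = (s - 1)*(s^2 - 4*s - 5) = (s - 5)*(s - 1)*(s + 1)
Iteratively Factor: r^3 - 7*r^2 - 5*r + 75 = (r - 5)*(r^2 - 2*r - 15) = (r - 5)*(r + 3)*(r - 5)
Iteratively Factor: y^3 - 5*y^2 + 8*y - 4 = (y - 1)*(y^2 - 4*y + 4) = (y - 2)*(y - 1)*(y - 2)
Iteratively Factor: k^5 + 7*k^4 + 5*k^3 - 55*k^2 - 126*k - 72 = (k + 1)*(k^4 + 6*k^3 - k^2 - 54*k - 72) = (k - 3)*(k + 1)*(k^3 + 9*k^2 + 26*k + 24) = (k - 3)*(k + 1)*(k + 4)*(k^2 + 5*k + 6) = (k - 3)*(k + 1)*(k + 3)*(k + 4)*(k + 2)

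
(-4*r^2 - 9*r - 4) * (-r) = 4*r^3 + 9*r^2 + 4*r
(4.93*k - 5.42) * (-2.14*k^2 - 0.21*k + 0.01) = -10.5502*k^3 + 10.5635*k^2 + 1.1875*k - 0.0542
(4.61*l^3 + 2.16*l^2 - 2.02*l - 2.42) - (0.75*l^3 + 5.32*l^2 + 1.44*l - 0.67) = 3.86*l^3 - 3.16*l^2 - 3.46*l - 1.75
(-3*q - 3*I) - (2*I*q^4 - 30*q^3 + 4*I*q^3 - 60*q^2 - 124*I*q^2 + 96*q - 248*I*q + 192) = -2*I*q^4 + 30*q^3 - 4*I*q^3 + 60*q^2 + 124*I*q^2 - 99*q + 248*I*q - 192 - 3*I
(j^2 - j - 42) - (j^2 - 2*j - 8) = j - 34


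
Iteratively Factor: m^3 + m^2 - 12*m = (m + 4)*(m^2 - 3*m) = m*(m + 4)*(m - 3)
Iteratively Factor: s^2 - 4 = (s - 2)*(s + 2)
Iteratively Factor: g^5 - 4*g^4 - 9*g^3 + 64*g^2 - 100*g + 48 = (g + 4)*(g^4 - 8*g^3 + 23*g^2 - 28*g + 12) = (g - 2)*(g + 4)*(g^3 - 6*g^2 + 11*g - 6) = (g - 2)*(g - 1)*(g + 4)*(g^2 - 5*g + 6) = (g - 3)*(g - 2)*(g - 1)*(g + 4)*(g - 2)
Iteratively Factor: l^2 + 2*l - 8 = (l + 4)*(l - 2)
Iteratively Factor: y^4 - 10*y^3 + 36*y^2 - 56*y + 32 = (y - 2)*(y^3 - 8*y^2 + 20*y - 16) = (y - 2)^2*(y^2 - 6*y + 8) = (y - 4)*(y - 2)^2*(y - 2)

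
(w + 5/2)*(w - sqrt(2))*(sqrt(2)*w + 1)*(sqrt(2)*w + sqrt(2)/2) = 2*w^4 - sqrt(2)*w^3 + 6*w^3 - 3*sqrt(2)*w^2 + w^2/2 - 6*w - 5*sqrt(2)*w/4 - 5/2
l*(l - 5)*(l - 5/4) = l^3 - 25*l^2/4 + 25*l/4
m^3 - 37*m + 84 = (m - 4)*(m - 3)*(m + 7)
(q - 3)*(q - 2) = q^2 - 5*q + 6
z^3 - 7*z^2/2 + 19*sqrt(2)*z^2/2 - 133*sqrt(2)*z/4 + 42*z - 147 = (z - 7/2)*(z + 7*sqrt(2)/2)*(z + 6*sqrt(2))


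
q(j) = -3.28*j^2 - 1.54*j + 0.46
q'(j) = -6.56*j - 1.54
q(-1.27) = -2.87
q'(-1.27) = 6.79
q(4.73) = -80.21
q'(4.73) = -32.57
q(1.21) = -6.21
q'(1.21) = -9.48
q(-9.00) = -251.36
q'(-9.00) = 57.50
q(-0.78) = -0.33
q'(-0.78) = 3.58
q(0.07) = 0.34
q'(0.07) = -2.00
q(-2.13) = -11.14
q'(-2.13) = 12.43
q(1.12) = -5.38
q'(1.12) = -8.89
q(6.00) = -126.86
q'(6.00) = -40.90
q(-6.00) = -108.38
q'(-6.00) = 37.82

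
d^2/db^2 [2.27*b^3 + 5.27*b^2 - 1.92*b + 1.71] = 13.62*b + 10.54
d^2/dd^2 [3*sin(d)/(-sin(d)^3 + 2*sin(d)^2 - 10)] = 6*(2*sin(d)^6 - 3*sin(d)^5 - sin(d)^4 - 59*sin(d)^3 + 56*sin(d)^2 + 60*sin(d) - 10)*sin(d)/(sin(d)^3 - 2*sin(d)^2 + 10)^3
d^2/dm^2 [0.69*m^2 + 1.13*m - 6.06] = 1.38000000000000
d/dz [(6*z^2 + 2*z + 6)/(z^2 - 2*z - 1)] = 2*(-7*z^2 - 12*z + 5)/(z^4 - 4*z^3 + 2*z^2 + 4*z + 1)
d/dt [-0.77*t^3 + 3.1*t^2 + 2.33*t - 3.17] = -2.31*t^2 + 6.2*t + 2.33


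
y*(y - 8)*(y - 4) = y^3 - 12*y^2 + 32*y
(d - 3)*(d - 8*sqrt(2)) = d^2 - 8*sqrt(2)*d - 3*d + 24*sqrt(2)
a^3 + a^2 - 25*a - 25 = (a - 5)*(a + 1)*(a + 5)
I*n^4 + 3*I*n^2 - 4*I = (n - 1)*(n - 2*I)*(n + 2*I)*(I*n + I)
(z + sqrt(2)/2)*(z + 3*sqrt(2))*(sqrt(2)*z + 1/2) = sqrt(2)*z^3 + 15*z^2/2 + 19*sqrt(2)*z/4 + 3/2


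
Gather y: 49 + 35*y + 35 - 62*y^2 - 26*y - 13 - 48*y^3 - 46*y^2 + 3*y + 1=-48*y^3 - 108*y^2 + 12*y + 72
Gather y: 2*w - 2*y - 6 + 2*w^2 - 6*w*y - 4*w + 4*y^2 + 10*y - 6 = 2*w^2 - 2*w + 4*y^2 + y*(8 - 6*w) - 12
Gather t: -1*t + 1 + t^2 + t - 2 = t^2 - 1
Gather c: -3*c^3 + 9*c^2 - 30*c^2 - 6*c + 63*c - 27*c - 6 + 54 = -3*c^3 - 21*c^2 + 30*c + 48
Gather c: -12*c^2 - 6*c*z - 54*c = -12*c^2 + c*(-6*z - 54)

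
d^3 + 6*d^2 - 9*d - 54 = (d - 3)*(d + 3)*(d + 6)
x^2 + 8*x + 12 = (x + 2)*(x + 6)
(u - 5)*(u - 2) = u^2 - 7*u + 10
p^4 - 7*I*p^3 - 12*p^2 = p^2*(p - 4*I)*(p - 3*I)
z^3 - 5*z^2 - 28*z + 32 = (z - 8)*(z - 1)*(z + 4)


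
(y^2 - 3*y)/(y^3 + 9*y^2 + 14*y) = (y - 3)/(y^2 + 9*y + 14)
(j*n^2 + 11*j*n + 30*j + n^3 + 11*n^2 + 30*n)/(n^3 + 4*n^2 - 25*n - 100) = (j*n + 6*j + n^2 + 6*n)/(n^2 - n - 20)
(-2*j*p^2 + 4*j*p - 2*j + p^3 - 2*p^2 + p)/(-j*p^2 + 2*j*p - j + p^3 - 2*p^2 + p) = (-2*j + p)/(-j + p)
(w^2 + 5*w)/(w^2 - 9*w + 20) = w*(w + 5)/(w^2 - 9*w + 20)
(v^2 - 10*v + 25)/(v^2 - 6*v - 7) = (-v^2 + 10*v - 25)/(-v^2 + 6*v + 7)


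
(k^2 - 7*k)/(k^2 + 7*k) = (k - 7)/(k + 7)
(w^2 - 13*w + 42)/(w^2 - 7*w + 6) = (w - 7)/(w - 1)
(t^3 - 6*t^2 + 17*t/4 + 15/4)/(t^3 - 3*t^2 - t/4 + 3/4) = (2*t^2 - 13*t + 15)/(2*t^2 - 7*t + 3)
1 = 1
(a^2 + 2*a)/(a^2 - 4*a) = (a + 2)/(a - 4)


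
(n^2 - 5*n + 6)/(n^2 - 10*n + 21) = (n - 2)/(n - 7)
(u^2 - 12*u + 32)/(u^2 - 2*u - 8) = (u - 8)/(u + 2)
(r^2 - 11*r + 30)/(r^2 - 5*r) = (r - 6)/r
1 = 1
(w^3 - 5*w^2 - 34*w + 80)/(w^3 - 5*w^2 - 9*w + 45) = (w^3 - 5*w^2 - 34*w + 80)/(w^3 - 5*w^2 - 9*w + 45)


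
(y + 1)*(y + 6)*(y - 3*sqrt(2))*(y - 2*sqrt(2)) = y^4 - 5*sqrt(2)*y^3 + 7*y^3 - 35*sqrt(2)*y^2 + 18*y^2 - 30*sqrt(2)*y + 84*y + 72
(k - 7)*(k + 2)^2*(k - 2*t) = k^4 - 2*k^3*t - 3*k^3 + 6*k^2*t - 24*k^2 + 48*k*t - 28*k + 56*t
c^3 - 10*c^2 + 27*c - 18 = (c - 6)*(c - 3)*(c - 1)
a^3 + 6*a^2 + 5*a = a*(a + 1)*(a + 5)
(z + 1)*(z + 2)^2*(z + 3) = z^4 + 8*z^3 + 23*z^2 + 28*z + 12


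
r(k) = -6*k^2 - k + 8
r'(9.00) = -109.00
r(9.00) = -487.00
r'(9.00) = -109.00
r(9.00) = -487.00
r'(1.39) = -17.68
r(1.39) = -4.98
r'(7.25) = -88.00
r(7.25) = -314.62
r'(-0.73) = 7.76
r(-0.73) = 5.53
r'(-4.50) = 53.00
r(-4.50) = -109.00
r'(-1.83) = 20.96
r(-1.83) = -10.26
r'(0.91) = -11.92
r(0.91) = 2.12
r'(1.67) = -21.04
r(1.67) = -10.40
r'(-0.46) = 4.52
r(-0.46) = 7.19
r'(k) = -12*k - 1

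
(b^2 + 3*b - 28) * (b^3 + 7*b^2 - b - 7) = b^5 + 10*b^4 - 8*b^3 - 206*b^2 + 7*b + 196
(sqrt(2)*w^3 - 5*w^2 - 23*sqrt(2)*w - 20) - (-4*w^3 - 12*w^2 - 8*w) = sqrt(2)*w^3 + 4*w^3 + 7*w^2 - 23*sqrt(2)*w + 8*w - 20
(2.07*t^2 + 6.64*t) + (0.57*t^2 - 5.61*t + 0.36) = 2.64*t^2 + 1.03*t + 0.36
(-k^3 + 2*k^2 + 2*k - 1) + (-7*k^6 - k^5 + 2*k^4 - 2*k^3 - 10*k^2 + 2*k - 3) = -7*k^6 - k^5 + 2*k^4 - 3*k^3 - 8*k^2 + 4*k - 4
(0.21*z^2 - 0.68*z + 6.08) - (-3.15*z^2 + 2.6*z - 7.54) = 3.36*z^2 - 3.28*z + 13.62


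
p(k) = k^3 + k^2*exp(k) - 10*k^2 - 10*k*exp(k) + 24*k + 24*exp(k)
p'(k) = k^2*exp(k) + 3*k^2 - 8*k*exp(k) - 20*k + 14*exp(k) + 24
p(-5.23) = -541.55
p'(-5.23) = 211.10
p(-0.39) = 8.05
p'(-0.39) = 43.95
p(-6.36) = -814.17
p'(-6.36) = 272.73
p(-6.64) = -892.84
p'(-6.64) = 289.21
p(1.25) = 61.92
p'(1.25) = 23.10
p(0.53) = 42.31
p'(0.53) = 31.30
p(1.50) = 67.29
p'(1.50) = 19.80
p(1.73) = 71.44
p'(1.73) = 16.16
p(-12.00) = -3456.00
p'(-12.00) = 696.00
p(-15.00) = -5985.00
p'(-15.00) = 999.00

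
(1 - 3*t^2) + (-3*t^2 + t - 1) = -6*t^2 + t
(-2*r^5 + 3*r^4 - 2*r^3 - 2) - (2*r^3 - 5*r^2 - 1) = -2*r^5 + 3*r^4 - 4*r^3 + 5*r^2 - 1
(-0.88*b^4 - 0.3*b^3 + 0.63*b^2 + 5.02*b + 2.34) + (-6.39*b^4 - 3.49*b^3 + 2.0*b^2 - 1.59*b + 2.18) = -7.27*b^4 - 3.79*b^3 + 2.63*b^2 + 3.43*b + 4.52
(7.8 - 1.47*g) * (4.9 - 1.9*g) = 2.793*g^2 - 22.023*g + 38.22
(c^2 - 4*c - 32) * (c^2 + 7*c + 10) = c^4 + 3*c^3 - 50*c^2 - 264*c - 320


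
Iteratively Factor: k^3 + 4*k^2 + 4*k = (k + 2)*(k^2 + 2*k) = k*(k + 2)*(k + 2)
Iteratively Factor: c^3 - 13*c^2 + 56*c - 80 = (c - 5)*(c^2 - 8*c + 16) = (c - 5)*(c - 4)*(c - 4)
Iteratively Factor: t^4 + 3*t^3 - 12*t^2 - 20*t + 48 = (t - 2)*(t^3 + 5*t^2 - 2*t - 24) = (t - 2)^2*(t^2 + 7*t + 12) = (t - 2)^2*(t + 4)*(t + 3)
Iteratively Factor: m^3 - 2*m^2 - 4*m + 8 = (m + 2)*(m^2 - 4*m + 4) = (m - 2)*(m + 2)*(m - 2)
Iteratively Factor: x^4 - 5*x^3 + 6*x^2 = (x - 2)*(x^3 - 3*x^2) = x*(x - 2)*(x^2 - 3*x) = x^2*(x - 2)*(x - 3)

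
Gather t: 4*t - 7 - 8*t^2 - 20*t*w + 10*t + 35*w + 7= -8*t^2 + t*(14 - 20*w) + 35*w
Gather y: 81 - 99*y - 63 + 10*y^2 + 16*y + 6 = 10*y^2 - 83*y + 24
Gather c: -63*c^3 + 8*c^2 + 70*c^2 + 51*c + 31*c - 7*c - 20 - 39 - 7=-63*c^3 + 78*c^2 + 75*c - 66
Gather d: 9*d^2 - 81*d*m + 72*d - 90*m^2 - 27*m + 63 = 9*d^2 + d*(72 - 81*m) - 90*m^2 - 27*m + 63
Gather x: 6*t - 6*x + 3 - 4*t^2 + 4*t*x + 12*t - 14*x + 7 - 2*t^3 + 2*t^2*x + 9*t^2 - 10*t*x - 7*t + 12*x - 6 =-2*t^3 + 5*t^2 + 11*t + x*(2*t^2 - 6*t - 8) + 4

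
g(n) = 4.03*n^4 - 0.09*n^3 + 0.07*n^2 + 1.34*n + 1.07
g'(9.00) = 11732.21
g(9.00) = 26394.02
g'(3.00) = 434.57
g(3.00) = 329.72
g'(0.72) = 7.32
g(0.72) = 3.12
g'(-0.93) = -11.99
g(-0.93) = 2.97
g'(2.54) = 264.11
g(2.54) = 171.19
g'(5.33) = 2435.30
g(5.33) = 3249.05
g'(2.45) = 237.13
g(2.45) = 148.65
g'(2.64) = 296.43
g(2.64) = 199.20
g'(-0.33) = 0.69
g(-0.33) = 0.69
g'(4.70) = 1669.66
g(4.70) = 1966.08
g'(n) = 16.12*n^3 - 0.27*n^2 + 0.14*n + 1.34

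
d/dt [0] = 0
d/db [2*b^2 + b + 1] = 4*b + 1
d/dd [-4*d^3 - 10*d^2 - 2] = 4*d*(-3*d - 5)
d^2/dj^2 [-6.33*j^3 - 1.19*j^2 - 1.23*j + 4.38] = -37.98*j - 2.38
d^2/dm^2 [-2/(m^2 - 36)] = 12*(-m^2 - 12)/(m^2 - 36)^3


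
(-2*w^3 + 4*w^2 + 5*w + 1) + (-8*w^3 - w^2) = -10*w^3 + 3*w^2 + 5*w + 1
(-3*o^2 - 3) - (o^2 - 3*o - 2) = -4*o^2 + 3*o - 1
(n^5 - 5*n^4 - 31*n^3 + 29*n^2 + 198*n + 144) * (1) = n^5 - 5*n^4 - 31*n^3 + 29*n^2 + 198*n + 144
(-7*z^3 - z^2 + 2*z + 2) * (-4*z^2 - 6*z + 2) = 28*z^5 + 46*z^4 - 16*z^3 - 22*z^2 - 8*z + 4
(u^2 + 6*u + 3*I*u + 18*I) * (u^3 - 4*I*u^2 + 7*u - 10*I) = u^5 + 6*u^4 - I*u^4 + 19*u^3 - 6*I*u^3 + 114*u^2 + 11*I*u^2 + 30*u + 66*I*u + 180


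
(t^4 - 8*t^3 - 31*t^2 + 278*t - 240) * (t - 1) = t^5 - 9*t^4 - 23*t^3 + 309*t^2 - 518*t + 240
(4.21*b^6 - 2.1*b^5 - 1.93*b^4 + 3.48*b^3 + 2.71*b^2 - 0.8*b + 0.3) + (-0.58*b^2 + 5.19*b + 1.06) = 4.21*b^6 - 2.1*b^5 - 1.93*b^4 + 3.48*b^3 + 2.13*b^2 + 4.39*b + 1.36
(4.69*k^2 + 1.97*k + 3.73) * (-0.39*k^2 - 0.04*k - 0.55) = -1.8291*k^4 - 0.9559*k^3 - 4.113*k^2 - 1.2327*k - 2.0515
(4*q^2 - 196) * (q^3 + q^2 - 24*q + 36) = 4*q^5 + 4*q^4 - 292*q^3 - 52*q^2 + 4704*q - 7056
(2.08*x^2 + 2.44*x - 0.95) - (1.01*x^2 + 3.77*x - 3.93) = 1.07*x^2 - 1.33*x + 2.98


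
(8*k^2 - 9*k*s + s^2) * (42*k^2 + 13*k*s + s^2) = 336*k^4 - 274*k^3*s - 67*k^2*s^2 + 4*k*s^3 + s^4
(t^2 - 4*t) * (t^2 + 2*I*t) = t^4 - 4*t^3 + 2*I*t^3 - 8*I*t^2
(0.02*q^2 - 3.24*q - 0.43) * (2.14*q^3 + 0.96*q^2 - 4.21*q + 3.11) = 0.0428*q^5 - 6.9144*q^4 - 4.1148*q^3 + 13.2898*q^2 - 8.2661*q - 1.3373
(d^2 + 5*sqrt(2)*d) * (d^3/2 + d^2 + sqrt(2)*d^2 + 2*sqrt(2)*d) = d^5/2 + d^4 + 7*sqrt(2)*d^4/2 + 7*sqrt(2)*d^3 + 10*d^3 + 20*d^2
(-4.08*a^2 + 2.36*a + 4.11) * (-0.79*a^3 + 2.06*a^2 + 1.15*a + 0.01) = 3.2232*a^5 - 10.2692*a^4 - 3.0773*a^3 + 11.1398*a^2 + 4.7501*a + 0.0411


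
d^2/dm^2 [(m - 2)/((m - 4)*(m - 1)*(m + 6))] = 2*(3*m^5 - 9*m^4 + 11*m^3 + 6*m^2 + 228*m - 680)/(m^9 + 3*m^8 - 75*m^7 - 83*m^6 + 2094*m^5 - 1644*m^4 - 19592*m^3 + 50400*m^2 - 44928*m + 13824)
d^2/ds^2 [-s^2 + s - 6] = -2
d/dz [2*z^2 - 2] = 4*z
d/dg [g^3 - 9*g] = 3*g^2 - 9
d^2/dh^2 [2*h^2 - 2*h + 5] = 4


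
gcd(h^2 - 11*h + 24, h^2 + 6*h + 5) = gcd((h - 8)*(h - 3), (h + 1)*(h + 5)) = 1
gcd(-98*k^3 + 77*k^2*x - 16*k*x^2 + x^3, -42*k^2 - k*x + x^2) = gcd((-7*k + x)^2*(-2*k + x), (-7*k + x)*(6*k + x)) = -7*k + x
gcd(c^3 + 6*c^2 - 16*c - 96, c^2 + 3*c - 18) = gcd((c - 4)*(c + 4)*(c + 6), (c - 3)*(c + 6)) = c + 6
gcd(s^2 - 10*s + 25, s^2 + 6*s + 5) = 1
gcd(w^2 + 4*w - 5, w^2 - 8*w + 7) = w - 1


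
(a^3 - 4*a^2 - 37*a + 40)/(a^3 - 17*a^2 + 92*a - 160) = (a^2 + 4*a - 5)/(a^2 - 9*a + 20)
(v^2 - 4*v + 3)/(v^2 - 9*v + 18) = (v - 1)/(v - 6)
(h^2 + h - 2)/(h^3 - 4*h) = (h - 1)/(h*(h - 2))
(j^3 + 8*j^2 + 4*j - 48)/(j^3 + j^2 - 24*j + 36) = (j + 4)/(j - 3)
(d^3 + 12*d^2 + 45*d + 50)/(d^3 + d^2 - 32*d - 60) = (d + 5)/(d - 6)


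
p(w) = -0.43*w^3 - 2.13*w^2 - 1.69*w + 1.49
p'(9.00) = -144.52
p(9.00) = -499.72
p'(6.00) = -73.69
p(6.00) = -178.21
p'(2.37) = -19.03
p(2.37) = -20.20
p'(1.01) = -7.31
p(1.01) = -2.83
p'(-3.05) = -0.70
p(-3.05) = -0.97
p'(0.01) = -1.73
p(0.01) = 1.47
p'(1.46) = -10.66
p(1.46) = -6.86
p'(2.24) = -17.71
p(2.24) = -17.82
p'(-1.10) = 1.44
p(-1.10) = 1.34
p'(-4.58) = -9.24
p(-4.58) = 5.86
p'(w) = -1.29*w^2 - 4.26*w - 1.69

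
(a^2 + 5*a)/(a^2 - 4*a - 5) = a*(a + 5)/(a^2 - 4*a - 5)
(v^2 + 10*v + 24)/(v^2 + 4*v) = (v + 6)/v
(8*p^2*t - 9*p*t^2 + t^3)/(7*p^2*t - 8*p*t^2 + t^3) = (8*p - t)/(7*p - t)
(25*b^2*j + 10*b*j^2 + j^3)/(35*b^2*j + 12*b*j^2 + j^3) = (5*b + j)/(7*b + j)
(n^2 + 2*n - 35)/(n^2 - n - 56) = (n - 5)/(n - 8)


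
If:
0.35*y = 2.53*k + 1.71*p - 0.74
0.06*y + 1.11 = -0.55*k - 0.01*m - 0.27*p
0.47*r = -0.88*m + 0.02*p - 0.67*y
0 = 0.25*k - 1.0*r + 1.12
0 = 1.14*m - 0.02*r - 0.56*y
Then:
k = -8.72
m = 0.33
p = 13.47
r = -1.06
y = 0.71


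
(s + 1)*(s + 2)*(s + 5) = s^3 + 8*s^2 + 17*s + 10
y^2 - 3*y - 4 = (y - 4)*(y + 1)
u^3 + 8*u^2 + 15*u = u*(u + 3)*(u + 5)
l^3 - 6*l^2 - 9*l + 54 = (l - 6)*(l - 3)*(l + 3)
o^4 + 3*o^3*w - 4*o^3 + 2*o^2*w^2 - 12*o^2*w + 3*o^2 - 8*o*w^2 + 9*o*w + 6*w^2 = (o - 3)*(o - 1)*(o + w)*(o + 2*w)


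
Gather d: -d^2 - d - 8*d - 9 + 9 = -d^2 - 9*d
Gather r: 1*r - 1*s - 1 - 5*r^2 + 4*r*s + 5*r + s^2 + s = -5*r^2 + r*(4*s + 6) + s^2 - 1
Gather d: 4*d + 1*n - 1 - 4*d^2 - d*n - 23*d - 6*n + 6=-4*d^2 + d*(-n - 19) - 5*n + 5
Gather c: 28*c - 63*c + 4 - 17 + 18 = 5 - 35*c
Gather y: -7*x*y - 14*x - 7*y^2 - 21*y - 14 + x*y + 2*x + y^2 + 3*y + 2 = -12*x - 6*y^2 + y*(-6*x - 18) - 12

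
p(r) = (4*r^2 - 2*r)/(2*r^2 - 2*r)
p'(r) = (2 - 4*r)*(4*r^2 - 2*r)/(2*r^2 - 2*r)^2 + (8*r - 2)/(2*r^2 - 2*r)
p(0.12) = 0.86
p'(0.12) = -1.29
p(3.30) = 2.43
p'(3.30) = -0.19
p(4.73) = 2.27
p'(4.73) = -0.07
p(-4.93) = 1.83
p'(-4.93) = -0.03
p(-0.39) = 1.28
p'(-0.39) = -0.52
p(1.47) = 4.13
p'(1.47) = -4.53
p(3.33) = 2.43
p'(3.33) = -0.18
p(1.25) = 6.00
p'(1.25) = -16.00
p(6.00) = 2.20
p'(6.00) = -0.04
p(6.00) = 2.20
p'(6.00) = -0.04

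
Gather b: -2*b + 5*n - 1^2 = -2*b + 5*n - 1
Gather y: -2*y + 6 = 6 - 2*y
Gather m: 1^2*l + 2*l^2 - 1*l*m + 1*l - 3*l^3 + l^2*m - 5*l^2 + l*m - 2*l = -3*l^3 + l^2*m - 3*l^2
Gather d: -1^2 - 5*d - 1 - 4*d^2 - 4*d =-4*d^2 - 9*d - 2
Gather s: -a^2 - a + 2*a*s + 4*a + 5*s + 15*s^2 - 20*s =-a^2 + 3*a + 15*s^2 + s*(2*a - 15)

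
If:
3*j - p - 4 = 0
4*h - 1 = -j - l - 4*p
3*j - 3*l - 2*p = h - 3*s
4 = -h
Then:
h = -4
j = 29/12 - s/12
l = 13*s/12 + 19/12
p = 13/4 - s/4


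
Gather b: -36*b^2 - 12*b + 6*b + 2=-36*b^2 - 6*b + 2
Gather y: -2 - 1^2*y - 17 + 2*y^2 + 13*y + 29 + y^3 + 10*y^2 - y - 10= y^3 + 12*y^2 + 11*y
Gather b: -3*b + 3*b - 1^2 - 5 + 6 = 0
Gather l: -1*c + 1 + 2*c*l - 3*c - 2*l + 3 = -4*c + l*(2*c - 2) + 4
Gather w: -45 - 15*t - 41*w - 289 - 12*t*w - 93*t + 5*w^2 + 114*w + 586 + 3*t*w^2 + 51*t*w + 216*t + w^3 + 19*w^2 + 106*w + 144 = 108*t + w^3 + w^2*(3*t + 24) + w*(39*t + 179) + 396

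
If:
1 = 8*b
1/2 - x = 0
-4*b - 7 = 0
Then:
No Solution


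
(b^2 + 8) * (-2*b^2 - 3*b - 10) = -2*b^4 - 3*b^3 - 26*b^2 - 24*b - 80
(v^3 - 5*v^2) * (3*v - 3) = 3*v^4 - 18*v^3 + 15*v^2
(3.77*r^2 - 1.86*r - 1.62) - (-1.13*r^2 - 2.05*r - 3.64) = 4.9*r^2 + 0.19*r + 2.02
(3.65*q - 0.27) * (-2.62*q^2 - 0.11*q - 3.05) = -9.563*q^3 + 0.3059*q^2 - 11.1028*q + 0.8235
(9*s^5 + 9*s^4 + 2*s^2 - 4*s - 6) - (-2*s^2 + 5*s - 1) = 9*s^5 + 9*s^4 + 4*s^2 - 9*s - 5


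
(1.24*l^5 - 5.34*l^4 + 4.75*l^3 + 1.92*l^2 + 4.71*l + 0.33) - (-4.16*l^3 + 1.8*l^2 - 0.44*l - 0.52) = 1.24*l^5 - 5.34*l^4 + 8.91*l^3 + 0.12*l^2 + 5.15*l + 0.85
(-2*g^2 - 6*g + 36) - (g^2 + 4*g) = -3*g^2 - 10*g + 36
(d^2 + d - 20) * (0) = 0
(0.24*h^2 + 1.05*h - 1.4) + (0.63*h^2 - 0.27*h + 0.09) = 0.87*h^2 + 0.78*h - 1.31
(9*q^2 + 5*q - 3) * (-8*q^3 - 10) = -72*q^5 - 40*q^4 + 24*q^3 - 90*q^2 - 50*q + 30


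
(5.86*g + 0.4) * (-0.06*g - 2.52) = -0.3516*g^2 - 14.7912*g - 1.008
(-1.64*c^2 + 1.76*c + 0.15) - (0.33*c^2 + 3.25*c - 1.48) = -1.97*c^2 - 1.49*c + 1.63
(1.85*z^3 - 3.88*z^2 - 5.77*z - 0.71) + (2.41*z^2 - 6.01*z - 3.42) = 1.85*z^3 - 1.47*z^2 - 11.78*z - 4.13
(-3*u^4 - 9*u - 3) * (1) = -3*u^4 - 9*u - 3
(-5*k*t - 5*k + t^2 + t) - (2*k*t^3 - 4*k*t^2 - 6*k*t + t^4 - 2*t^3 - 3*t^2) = -2*k*t^3 + 4*k*t^2 + k*t - 5*k - t^4 + 2*t^3 + 4*t^2 + t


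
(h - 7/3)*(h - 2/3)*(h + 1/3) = h^3 - 8*h^2/3 + 5*h/9 + 14/27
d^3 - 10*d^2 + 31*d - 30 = (d - 5)*(d - 3)*(d - 2)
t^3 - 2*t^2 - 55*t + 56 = (t - 8)*(t - 1)*(t + 7)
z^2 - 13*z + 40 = (z - 8)*(z - 5)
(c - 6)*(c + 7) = c^2 + c - 42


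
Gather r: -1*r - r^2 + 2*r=-r^2 + r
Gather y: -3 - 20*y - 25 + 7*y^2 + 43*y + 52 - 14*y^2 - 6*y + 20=-7*y^2 + 17*y + 44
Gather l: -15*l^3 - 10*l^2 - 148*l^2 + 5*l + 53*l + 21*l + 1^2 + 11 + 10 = -15*l^3 - 158*l^2 + 79*l + 22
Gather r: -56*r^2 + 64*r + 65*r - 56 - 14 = -56*r^2 + 129*r - 70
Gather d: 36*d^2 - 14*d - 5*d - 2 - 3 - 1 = 36*d^2 - 19*d - 6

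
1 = 1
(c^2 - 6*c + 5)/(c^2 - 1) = (c - 5)/(c + 1)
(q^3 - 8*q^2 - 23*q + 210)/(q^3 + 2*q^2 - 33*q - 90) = (q - 7)/(q + 3)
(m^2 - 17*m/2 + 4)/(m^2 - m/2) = (m - 8)/m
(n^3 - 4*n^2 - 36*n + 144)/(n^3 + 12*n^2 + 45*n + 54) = (n^2 - 10*n + 24)/(n^2 + 6*n + 9)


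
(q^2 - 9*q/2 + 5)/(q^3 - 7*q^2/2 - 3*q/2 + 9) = (2*q - 5)/(2*q^2 - 3*q - 9)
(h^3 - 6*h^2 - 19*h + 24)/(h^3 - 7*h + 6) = (h - 8)/(h - 2)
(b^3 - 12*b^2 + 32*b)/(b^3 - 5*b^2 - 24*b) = (b - 4)/(b + 3)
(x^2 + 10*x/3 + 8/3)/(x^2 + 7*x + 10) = (x + 4/3)/(x + 5)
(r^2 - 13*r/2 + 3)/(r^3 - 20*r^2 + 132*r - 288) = (r - 1/2)/(r^2 - 14*r + 48)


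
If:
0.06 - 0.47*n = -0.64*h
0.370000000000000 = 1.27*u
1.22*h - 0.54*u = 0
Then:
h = 0.13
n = 0.30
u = 0.29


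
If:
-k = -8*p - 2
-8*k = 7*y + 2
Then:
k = -7*y/8 - 1/4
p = -7*y/64 - 9/32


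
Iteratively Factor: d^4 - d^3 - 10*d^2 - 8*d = (d - 4)*(d^3 + 3*d^2 + 2*d) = d*(d - 4)*(d^2 + 3*d + 2) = d*(d - 4)*(d + 2)*(d + 1)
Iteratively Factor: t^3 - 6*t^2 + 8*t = (t)*(t^2 - 6*t + 8) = t*(t - 4)*(t - 2)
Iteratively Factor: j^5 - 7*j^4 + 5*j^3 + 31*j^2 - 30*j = (j + 2)*(j^4 - 9*j^3 + 23*j^2 - 15*j) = j*(j + 2)*(j^3 - 9*j^2 + 23*j - 15) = j*(j - 3)*(j + 2)*(j^2 - 6*j + 5) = j*(j - 3)*(j - 1)*(j + 2)*(j - 5)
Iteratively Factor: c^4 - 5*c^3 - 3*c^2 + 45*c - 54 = (c - 2)*(c^3 - 3*c^2 - 9*c + 27) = (c - 3)*(c - 2)*(c^2 - 9) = (c - 3)*(c - 2)*(c + 3)*(c - 3)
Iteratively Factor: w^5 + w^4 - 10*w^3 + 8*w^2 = (w + 4)*(w^4 - 3*w^3 + 2*w^2) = w*(w + 4)*(w^3 - 3*w^2 + 2*w) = w*(w - 1)*(w + 4)*(w^2 - 2*w) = w^2*(w - 1)*(w + 4)*(w - 2)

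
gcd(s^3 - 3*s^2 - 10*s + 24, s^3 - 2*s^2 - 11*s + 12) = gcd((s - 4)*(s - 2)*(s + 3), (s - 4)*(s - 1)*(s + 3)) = s^2 - s - 12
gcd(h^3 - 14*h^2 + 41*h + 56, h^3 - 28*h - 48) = 1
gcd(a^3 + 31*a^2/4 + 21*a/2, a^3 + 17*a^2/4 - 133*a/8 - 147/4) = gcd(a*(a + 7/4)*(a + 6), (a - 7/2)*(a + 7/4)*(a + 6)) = a^2 + 31*a/4 + 21/2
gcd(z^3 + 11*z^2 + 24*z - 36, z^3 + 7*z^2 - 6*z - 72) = z + 6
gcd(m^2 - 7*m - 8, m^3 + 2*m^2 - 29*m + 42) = 1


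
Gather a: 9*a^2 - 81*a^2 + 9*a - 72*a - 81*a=-72*a^2 - 144*a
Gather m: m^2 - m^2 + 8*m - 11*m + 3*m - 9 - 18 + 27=0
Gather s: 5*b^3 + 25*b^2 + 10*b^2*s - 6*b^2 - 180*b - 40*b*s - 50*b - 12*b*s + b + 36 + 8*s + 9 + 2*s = 5*b^3 + 19*b^2 - 229*b + s*(10*b^2 - 52*b + 10) + 45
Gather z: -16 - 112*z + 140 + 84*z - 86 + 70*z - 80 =42*z - 42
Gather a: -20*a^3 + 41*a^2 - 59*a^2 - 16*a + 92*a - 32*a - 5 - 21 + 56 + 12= -20*a^3 - 18*a^2 + 44*a + 42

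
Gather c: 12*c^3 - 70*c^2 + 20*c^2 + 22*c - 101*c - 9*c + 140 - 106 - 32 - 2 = 12*c^3 - 50*c^2 - 88*c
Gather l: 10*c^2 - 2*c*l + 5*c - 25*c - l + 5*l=10*c^2 - 20*c + l*(4 - 2*c)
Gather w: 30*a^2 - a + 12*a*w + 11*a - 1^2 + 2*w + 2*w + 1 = 30*a^2 + 10*a + w*(12*a + 4)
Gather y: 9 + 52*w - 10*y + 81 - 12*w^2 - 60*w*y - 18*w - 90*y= -12*w^2 + 34*w + y*(-60*w - 100) + 90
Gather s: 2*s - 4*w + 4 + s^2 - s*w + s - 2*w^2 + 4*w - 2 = s^2 + s*(3 - w) - 2*w^2 + 2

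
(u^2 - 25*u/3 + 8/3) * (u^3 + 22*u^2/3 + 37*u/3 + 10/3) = u^5 - u^4 - 415*u^3/9 - 719*u^2/9 + 46*u/9 + 80/9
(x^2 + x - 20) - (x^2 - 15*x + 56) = 16*x - 76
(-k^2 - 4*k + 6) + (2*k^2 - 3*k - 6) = k^2 - 7*k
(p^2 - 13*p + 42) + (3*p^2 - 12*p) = 4*p^2 - 25*p + 42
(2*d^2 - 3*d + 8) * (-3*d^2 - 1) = -6*d^4 + 9*d^3 - 26*d^2 + 3*d - 8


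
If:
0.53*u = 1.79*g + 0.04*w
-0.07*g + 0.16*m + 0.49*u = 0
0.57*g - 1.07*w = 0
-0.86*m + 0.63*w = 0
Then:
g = 0.00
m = 0.00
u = 0.00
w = 0.00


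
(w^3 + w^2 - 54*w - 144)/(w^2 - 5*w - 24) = w + 6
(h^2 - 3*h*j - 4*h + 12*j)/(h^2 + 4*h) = (h^2 - 3*h*j - 4*h + 12*j)/(h*(h + 4))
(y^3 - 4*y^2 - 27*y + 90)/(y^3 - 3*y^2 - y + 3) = (y^2 - y - 30)/(y^2 - 1)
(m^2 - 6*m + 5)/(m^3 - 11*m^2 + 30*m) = (m - 1)/(m*(m - 6))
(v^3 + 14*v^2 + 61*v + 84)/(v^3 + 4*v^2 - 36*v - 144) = (v^2 + 10*v + 21)/(v^2 - 36)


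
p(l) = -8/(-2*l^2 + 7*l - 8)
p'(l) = -8*(4*l - 7)/(-2*l^2 + 7*l - 8)^2 = 8*(7 - 4*l)/(2*l^2 - 7*l + 8)^2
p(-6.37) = 0.06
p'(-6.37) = 0.01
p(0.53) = 1.65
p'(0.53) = 1.66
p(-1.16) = 0.43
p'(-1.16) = 0.26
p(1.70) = 4.26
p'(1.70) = 0.45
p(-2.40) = 0.22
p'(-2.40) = 0.10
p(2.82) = 1.92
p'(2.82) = -1.97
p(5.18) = 0.31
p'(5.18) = -0.17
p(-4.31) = 0.11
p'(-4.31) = 0.03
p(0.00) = 1.00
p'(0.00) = 0.88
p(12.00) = 0.04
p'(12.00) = -0.00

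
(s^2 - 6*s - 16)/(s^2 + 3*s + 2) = (s - 8)/(s + 1)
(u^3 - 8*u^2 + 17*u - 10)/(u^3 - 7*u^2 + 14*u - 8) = (u - 5)/(u - 4)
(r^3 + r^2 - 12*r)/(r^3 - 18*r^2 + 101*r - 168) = r*(r + 4)/(r^2 - 15*r + 56)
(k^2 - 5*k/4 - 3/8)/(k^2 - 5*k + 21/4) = (4*k + 1)/(2*(2*k - 7))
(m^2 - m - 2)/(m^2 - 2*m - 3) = (m - 2)/(m - 3)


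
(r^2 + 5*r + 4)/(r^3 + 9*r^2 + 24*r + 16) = 1/(r + 4)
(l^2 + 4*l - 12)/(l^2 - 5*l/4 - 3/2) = 4*(l + 6)/(4*l + 3)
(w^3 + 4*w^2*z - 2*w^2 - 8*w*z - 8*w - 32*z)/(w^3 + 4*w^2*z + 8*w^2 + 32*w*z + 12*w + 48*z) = (w - 4)/(w + 6)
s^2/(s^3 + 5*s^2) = 1/(s + 5)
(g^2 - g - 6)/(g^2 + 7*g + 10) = (g - 3)/(g + 5)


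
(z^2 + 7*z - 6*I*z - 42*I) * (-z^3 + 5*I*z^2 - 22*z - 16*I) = -z^5 - 7*z^4 + 11*I*z^4 + 8*z^3 + 77*I*z^3 + 56*z^2 + 116*I*z^2 - 96*z + 812*I*z - 672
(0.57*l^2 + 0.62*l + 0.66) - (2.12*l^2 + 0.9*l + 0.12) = -1.55*l^2 - 0.28*l + 0.54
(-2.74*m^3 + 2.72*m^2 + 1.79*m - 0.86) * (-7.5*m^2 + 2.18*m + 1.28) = 20.55*m^5 - 26.3732*m^4 - 11.0026*m^3 + 13.8338*m^2 + 0.4164*m - 1.1008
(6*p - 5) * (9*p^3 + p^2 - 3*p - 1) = 54*p^4 - 39*p^3 - 23*p^2 + 9*p + 5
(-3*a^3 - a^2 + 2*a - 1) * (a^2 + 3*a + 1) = -3*a^5 - 10*a^4 - 4*a^3 + 4*a^2 - a - 1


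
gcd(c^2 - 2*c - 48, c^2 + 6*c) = c + 6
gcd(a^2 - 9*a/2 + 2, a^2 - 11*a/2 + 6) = a - 4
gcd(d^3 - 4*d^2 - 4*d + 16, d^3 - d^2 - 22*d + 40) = d^2 - 6*d + 8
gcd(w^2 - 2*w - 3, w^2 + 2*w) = 1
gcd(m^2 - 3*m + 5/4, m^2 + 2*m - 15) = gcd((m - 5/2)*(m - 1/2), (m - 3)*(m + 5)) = 1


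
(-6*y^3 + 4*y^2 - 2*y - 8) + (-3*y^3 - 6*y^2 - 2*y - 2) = -9*y^3 - 2*y^2 - 4*y - 10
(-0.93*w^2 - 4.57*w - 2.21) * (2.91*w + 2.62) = -2.7063*w^3 - 15.7353*w^2 - 18.4045*w - 5.7902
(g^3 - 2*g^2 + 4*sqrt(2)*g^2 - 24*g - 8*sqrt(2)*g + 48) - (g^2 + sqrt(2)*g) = g^3 - 3*g^2 + 4*sqrt(2)*g^2 - 24*g - 9*sqrt(2)*g + 48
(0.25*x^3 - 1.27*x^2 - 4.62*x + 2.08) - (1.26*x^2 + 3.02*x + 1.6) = 0.25*x^3 - 2.53*x^2 - 7.64*x + 0.48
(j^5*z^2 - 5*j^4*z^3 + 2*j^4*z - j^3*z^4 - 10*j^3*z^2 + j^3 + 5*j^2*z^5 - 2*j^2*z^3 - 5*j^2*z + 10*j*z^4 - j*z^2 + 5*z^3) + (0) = j^5*z^2 - 5*j^4*z^3 + 2*j^4*z - j^3*z^4 - 10*j^3*z^2 + j^3 + 5*j^2*z^5 - 2*j^2*z^3 - 5*j^2*z + 10*j*z^4 - j*z^2 + 5*z^3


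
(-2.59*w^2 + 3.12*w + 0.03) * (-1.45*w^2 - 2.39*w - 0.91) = 3.7555*w^4 + 1.6661*w^3 - 5.1434*w^2 - 2.9109*w - 0.0273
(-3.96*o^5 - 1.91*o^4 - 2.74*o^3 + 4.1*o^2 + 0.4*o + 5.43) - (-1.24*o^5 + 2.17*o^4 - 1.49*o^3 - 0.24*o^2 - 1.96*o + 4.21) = -2.72*o^5 - 4.08*o^4 - 1.25*o^3 + 4.34*o^2 + 2.36*o + 1.22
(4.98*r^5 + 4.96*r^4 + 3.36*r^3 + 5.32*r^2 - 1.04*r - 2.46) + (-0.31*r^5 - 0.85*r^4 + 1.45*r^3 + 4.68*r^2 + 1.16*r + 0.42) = 4.67*r^5 + 4.11*r^4 + 4.81*r^3 + 10.0*r^2 + 0.12*r - 2.04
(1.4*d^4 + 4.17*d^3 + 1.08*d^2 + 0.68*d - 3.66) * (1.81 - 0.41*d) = -0.574*d^5 + 0.8243*d^4 + 7.1049*d^3 + 1.676*d^2 + 2.7314*d - 6.6246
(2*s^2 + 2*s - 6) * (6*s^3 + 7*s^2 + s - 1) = 12*s^5 + 26*s^4 - 20*s^3 - 42*s^2 - 8*s + 6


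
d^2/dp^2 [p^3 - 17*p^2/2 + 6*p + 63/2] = 6*p - 17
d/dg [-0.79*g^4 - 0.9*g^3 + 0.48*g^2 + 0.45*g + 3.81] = -3.16*g^3 - 2.7*g^2 + 0.96*g + 0.45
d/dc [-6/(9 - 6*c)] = -4/(2*c - 3)^2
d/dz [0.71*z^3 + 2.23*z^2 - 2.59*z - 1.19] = 2.13*z^2 + 4.46*z - 2.59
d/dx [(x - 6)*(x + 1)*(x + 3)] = 3*x^2 - 4*x - 21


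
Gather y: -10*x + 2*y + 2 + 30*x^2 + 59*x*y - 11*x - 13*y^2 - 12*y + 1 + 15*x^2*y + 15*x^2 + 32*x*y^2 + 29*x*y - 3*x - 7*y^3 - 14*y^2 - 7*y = 45*x^2 - 24*x - 7*y^3 + y^2*(32*x - 27) + y*(15*x^2 + 88*x - 17) + 3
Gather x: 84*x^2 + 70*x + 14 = 84*x^2 + 70*x + 14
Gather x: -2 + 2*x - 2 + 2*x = 4*x - 4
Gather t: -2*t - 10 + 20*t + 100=18*t + 90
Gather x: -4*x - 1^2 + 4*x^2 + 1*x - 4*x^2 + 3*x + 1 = 0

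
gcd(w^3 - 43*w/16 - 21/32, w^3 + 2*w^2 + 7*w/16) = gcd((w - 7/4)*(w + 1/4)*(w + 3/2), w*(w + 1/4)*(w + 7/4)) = w + 1/4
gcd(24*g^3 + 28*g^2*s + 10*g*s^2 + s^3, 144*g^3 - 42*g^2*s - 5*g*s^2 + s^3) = 6*g + s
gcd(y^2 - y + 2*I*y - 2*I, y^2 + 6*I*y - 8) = y + 2*I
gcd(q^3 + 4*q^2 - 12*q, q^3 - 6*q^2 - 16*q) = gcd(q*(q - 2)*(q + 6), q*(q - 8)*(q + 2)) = q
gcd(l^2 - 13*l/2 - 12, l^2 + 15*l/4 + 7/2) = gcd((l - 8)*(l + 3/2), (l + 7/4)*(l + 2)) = 1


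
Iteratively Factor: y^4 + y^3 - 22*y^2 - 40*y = (y - 5)*(y^3 + 6*y^2 + 8*y) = (y - 5)*(y + 4)*(y^2 + 2*y) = y*(y - 5)*(y + 4)*(y + 2)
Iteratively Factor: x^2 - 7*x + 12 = (x - 4)*(x - 3)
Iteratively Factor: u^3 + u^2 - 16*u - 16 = (u + 4)*(u^2 - 3*u - 4) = (u - 4)*(u + 4)*(u + 1)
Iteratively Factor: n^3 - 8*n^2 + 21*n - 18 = (n - 3)*(n^2 - 5*n + 6) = (n - 3)^2*(n - 2)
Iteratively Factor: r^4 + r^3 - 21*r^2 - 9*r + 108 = (r - 3)*(r^3 + 4*r^2 - 9*r - 36) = (r - 3)^2*(r^2 + 7*r + 12) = (r - 3)^2*(r + 4)*(r + 3)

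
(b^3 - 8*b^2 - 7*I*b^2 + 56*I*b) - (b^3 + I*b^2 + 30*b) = -8*b^2 - 8*I*b^2 - 30*b + 56*I*b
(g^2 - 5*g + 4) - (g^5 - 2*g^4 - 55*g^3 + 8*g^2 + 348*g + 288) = -g^5 + 2*g^4 + 55*g^3 - 7*g^2 - 353*g - 284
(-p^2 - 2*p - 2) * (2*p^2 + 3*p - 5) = -2*p^4 - 7*p^3 - 5*p^2 + 4*p + 10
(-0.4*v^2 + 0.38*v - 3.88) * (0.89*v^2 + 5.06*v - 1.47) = -0.356*v^4 - 1.6858*v^3 - 0.9424*v^2 - 20.1914*v + 5.7036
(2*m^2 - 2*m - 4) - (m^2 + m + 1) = m^2 - 3*m - 5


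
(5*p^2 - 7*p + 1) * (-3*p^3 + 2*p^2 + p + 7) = -15*p^5 + 31*p^4 - 12*p^3 + 30*p^2 - 48*p + 7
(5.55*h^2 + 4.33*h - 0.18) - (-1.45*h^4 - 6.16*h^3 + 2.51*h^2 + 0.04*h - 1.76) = 1.45*h^4 + 6.16*h^3 + 3.04*h^2 + 4.29*h + 1.58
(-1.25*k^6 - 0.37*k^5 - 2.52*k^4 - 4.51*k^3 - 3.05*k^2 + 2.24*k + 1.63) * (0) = 0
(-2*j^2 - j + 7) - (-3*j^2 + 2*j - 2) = j^2 - 3*j + 9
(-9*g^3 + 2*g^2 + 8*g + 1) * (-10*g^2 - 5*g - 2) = 90*g^5 + 25*g^4 - 72*g^3 - 54*g^2 - 21*g - 2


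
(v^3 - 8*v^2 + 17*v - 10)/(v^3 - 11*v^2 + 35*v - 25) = (v - 2)/(v - 5)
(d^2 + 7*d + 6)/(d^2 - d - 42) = (d + 1)/(d - 7)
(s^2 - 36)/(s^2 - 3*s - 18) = (s + 6)/(s + 3)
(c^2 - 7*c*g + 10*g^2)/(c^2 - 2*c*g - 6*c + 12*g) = (c - 5*g)/(c - 6)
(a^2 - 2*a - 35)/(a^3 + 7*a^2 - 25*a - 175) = (a - 7)/(a^2 + 2*a - 35)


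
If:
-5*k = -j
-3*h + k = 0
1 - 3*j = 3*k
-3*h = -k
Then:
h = 1/54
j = 5/18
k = 1/18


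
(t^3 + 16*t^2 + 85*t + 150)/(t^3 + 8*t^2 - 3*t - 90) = (t + 5)/(t - 3)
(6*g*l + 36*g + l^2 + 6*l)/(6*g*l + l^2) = (l + 6)/l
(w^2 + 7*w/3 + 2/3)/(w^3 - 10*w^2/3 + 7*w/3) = (3*w^2 + 7*w + 2)/(w*(3*w^2 - 10*w + 7))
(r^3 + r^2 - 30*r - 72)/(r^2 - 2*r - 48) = (-r^3 - r^2 + 30*r + 72)/(-r^2 + 2*r + 48)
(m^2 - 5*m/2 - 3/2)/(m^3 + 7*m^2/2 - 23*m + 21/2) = (2*m + 1)/(2*m^2 + 13*m - 7)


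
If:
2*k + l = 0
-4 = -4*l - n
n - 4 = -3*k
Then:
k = 0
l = 0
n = 4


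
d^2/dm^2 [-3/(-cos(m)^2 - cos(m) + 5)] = 3*(-4*sin(m)^4 + 23*sin(m)^2 - 5*cos(m)/4 - 3*cos(3*m)/4 - 7)/(-sin(m)^2 + cos(m) - 4)^3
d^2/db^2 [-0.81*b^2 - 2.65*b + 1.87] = -1.62000000000000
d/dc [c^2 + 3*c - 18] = 2*c + 3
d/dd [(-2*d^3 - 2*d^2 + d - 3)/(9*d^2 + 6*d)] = (-6*d^4 - 8*d^3 - 7*d^2 + 18*d + 6)/(3*d^2*(9*d^2 + 12*d + 4))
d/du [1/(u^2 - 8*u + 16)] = 2*(4 - u)/(u^2 - 8*u + 16)^2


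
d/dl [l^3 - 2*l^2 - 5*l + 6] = 3*l^2 - 4*l - 5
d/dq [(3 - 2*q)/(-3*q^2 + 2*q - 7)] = 2*(-3*q^2 + 9*q + 4)/(9*q^4 - 12*q^3 + 46*q^2 - 28*q + 49)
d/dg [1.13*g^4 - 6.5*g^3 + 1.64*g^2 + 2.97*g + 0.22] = 4.52*g^3 - 19.5*g^2 + 3.28*g + 2.97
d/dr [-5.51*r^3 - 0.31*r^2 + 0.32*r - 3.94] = -16.53*r^2 - 0.62*r + 0.32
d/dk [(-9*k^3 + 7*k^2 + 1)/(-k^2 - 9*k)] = (9*k^4 + 162*k^3 - 63*k^2 + 2*k + 9)/(k^2*(k^2 + 18*k + 81))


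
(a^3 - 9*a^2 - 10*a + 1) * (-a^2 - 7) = -a^5 + 9*a^4 + 3*a^3 + 62*a^2 + 70*a - 7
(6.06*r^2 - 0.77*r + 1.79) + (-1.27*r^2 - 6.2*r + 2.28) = 4.79*r^2 - 6.97*r + 4.07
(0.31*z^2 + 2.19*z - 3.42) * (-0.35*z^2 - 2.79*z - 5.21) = -0.1085*z^4 - 1.6314*z^3 - 6.5282*z^2 - 1.8681*z + 17.8182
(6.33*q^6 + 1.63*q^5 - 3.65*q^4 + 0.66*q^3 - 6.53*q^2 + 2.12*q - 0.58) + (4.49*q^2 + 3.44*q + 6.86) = 6.33*q^6 + 1.63*q^5 - 3.65*q^4 + 0.66*q^3 - 2.04*q^2 + 5.56*q + 6.28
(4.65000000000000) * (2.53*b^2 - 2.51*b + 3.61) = 11.7645*b^2 - 11.6715*b + 16.7865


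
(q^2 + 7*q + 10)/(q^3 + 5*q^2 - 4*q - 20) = 1/(q - 2)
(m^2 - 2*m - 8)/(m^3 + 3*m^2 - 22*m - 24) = (m + 2)/(m^2 + 7*m + 6)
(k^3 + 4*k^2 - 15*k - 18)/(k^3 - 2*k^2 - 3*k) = (k + 6)/k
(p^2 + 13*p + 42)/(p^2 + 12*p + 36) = (p + 7)/(p + 6)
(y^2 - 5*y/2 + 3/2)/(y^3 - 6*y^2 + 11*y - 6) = (y - 3/2)/(y^2 - 5*y + 6)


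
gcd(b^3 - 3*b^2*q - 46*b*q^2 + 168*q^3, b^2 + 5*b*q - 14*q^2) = b + 7*q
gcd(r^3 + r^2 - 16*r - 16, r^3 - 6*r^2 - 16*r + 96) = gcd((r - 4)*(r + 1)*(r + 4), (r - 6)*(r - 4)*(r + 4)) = r^2 - 16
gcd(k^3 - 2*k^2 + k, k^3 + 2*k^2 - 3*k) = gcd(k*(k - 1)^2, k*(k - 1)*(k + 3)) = k^2 - k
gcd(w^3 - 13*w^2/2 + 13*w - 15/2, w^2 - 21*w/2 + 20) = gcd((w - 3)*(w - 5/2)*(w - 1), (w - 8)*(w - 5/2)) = w - 5/2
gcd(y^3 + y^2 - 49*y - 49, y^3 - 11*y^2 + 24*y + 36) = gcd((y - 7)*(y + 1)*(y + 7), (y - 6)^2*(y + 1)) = y + 1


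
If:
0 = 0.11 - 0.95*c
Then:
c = 0.12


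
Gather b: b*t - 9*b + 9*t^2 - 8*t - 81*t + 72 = b*(t - 9) + 9*t^2 - 89*t + 72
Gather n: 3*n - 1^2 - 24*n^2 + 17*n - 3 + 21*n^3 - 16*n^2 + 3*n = 21*n^3 - 40*n^2 + 23*n - 4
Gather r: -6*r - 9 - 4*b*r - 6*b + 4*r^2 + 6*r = -4*b*r - 6*b + 4*r^2 - 9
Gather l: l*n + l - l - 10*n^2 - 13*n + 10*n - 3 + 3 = l*n - 10*n^2 - 3*n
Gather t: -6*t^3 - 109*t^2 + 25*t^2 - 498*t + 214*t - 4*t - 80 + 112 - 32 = -6*t^3 - 84*t^2 - 288*t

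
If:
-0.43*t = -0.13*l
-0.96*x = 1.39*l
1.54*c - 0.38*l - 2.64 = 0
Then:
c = 1.71428571428571 - 0.170419508549005*x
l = -0.690647482014389*x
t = -0.208800401539234*x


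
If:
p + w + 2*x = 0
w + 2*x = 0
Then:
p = 0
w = -2*x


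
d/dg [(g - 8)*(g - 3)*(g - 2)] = 3*g^2 - 26*g + 46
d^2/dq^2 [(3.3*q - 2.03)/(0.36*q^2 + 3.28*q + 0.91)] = ((0.72*q + 3.28)*(1.44*q + 6.56)*(3.3*q - 2.03) - (7.128*q + 20.1864)*(0.36*q^2 + 3.28*q + 0.91))/(0.36*q^2 + 3.28*q + 0.91)^3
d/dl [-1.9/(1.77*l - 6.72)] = 3.363/(1.77*l - 6.72)^2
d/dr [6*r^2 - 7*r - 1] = 12*r - 7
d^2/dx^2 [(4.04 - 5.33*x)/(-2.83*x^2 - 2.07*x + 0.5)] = ((0.800200000000004 - 90.5034*x)*(2.83*x^2 + 2.07*x - 0.5) + (5.33*x - 4.04)*(5.66*x + 2.07)*(11.32*x + 4.14))/(2.83*x^2 + 2.07*x - 0.5)^3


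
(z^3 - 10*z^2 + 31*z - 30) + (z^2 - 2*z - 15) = z^3 - 9*z^2 + 29*z - 45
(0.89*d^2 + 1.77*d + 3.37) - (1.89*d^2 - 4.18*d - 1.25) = -1.0*d^2 + 5.95*d + 4.62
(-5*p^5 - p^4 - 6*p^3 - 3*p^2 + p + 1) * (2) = -10*p^5 - 2*p^4 - 12*p^3 - 6*p^2 + 2*p + 2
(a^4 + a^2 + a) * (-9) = -9*a^4 - 9*a^2 - 9*a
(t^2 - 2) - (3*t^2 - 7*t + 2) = -2*t^2 + 7*t - 4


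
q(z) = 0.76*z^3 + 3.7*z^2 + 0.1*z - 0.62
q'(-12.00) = 239.62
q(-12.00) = -782.30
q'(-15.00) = 402.10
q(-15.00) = -1734.62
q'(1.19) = 12.13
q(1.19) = 6.02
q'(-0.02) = -0.05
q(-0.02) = -0.62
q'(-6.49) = 48.11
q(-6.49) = -53.18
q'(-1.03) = -5.10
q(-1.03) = 2.37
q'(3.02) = 43.24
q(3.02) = 54.36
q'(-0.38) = -2.38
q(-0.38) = -0.17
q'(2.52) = 33.23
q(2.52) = 35.29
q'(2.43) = 31.55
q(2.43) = 32.38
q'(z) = 2.28*z^2 + 7.4*z + 0.1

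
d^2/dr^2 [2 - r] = 0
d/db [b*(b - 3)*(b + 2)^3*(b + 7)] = 6*b^5 + 50*b^4 + 60*b^3 - 210*b^2 - 440*b - 168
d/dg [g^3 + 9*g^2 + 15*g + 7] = 3*g^2 + 18*g + 15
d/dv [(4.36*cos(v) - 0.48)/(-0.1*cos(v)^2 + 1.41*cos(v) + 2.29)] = (-0.436*cos(v)^2 + 0.096*cos(v) - 10.6612)*sin(v)/(0.01*cos(v)^4 - 0.282*cos(v)^3 + 1.5301*cos(v)^2 + 6.4578*cos(v) + 5.2441)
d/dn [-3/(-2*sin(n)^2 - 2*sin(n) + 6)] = -3*(2*sin(n) + 1)*cos(n)/(2*(sin(n)^2 + sin(n) - 3)^2)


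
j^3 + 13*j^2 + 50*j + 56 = (j + 2)*(j + 4)*(j + 7)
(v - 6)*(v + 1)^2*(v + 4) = v^4 - 27*v^2 - 50*v - 24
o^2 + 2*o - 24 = (o - 4)*(o + 6)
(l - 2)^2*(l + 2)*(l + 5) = l^4 + 3*l^3 - 14*l^2 - 12*l + 40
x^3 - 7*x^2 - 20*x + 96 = (x - 8)*(x - 3)*(x + 4)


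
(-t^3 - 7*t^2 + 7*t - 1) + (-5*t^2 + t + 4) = -t^3 - 12*t^2 + 8*t + 3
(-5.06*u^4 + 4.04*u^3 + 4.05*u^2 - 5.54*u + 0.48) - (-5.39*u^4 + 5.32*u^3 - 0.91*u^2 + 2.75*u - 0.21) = 0.33*u^4 - 1.28*u^3 + 4.96*u^2 - 8.29*u + 0.69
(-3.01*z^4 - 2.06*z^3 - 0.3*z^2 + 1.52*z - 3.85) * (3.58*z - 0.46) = -10.7758*z^5 - 5.9902*z^4 - 0.1264*z^3 + 5.5796*z^2 - 14.4822*z + 1.771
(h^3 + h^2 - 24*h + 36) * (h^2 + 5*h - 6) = h^5 + 6*h^4 - 25*h^3 - 90*h^2 + 324*h - 216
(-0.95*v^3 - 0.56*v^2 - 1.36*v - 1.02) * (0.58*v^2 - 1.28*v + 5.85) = -0.551*v^5 + 0.8912*v^4 - 5.6295*v^3 - 2.1268*v^2 - 6.6504*v - 5.967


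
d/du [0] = 0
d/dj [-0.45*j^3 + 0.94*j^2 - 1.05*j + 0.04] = -1.35*j^2 + 1.88*j - 1.05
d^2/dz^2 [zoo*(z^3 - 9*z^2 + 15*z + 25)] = zoo*(z - 3)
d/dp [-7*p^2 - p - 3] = -14*p - 1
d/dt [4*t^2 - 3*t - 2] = 8*t - 3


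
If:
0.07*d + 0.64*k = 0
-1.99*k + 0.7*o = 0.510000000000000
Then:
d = 2.34314429289304 - 3.21608040201005*o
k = 0.351758793969849*o - 0.256281407035176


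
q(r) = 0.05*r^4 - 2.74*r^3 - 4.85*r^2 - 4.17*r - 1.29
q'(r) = 0.2*r^3 - 8.22*r^2 - 9.7*r - 4.17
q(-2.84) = 37.45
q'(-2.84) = -47.50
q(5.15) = -490.49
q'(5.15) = -244.82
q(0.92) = -11.33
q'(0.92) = -19.90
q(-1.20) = 1.57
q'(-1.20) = -4.71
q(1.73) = -36.76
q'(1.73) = -44.52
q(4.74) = -396.58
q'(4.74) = -213.53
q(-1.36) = 2.47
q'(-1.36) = -6.68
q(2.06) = -53.51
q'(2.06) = -57.29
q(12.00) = -4447.65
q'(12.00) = -958.65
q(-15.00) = 10748.76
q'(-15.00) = -2383.17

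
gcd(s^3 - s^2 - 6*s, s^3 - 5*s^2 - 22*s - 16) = s + 2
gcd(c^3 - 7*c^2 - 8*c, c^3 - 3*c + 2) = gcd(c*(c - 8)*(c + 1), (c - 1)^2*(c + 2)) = 1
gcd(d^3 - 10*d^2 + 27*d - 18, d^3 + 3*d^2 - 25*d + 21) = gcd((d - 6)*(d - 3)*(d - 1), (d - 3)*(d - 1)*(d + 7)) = d^2 - 4*d + 3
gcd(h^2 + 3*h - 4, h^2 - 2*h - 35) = 1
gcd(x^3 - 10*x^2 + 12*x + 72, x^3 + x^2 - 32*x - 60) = x^2 - 4*x - 12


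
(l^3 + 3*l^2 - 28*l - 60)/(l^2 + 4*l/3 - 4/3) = 3*(l^2 + l - 30)/(3*l - 2)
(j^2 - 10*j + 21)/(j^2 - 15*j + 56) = (j - 3)/(j - 8)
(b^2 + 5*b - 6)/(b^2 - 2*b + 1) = (b + 6)/(b - 1)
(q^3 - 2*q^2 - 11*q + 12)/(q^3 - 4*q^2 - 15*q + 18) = (q - 4)/(q - 6)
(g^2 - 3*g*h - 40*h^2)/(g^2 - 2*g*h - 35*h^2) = (g - 8*h)/(g - 7*h)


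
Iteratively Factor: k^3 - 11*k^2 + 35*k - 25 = (k - 5)*(k^2 - 6*k + 5) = (k - 5)^2*(k - 1)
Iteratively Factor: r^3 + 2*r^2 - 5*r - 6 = (r + 1)*(r^2 + r - 6) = (r + 1)*(r + 3)*(r - 2)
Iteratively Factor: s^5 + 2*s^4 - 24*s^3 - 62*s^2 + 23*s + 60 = (s + 4)*(s^4 - 2*s^3 - 16*s^2 + 2*s + 15) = (s + 1)*(s + 4)*(s^3 - 3*s^2 - 13*s + 15) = (s + 1)*(s + 3)*(s + 4)*(s^2 - 6*s + 5) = (s - 5)*(s + 1)*(s + 3)*(s + 4)*(s - 1)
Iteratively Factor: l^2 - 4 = (l - 2)*(l + 2)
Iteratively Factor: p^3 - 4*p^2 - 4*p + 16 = (p + 2)*(p^2 - 6*p + 8) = (p - 4)*(p + 2)*(p - 2)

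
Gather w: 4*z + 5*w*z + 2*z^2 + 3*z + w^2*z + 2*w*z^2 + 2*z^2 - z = w^2*z + w*(2*z^2 + 5*z) + 4*z^2 + 6*z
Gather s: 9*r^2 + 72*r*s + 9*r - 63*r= 9*r^2 + 72*r*s - 54*r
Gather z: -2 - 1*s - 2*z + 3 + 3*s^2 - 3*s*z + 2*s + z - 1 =3*s^2 + s + z*(-3*s - 1)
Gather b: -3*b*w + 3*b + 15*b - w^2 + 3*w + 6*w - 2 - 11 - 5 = b*(18 - 3*w) - w^2 + 9*w - 18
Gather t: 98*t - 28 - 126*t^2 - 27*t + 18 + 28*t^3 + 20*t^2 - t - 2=28*t^3 - 106*t^2 + 70*t - 12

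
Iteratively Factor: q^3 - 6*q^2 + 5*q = (q)*(q^2 - 6*q + 5) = q*(q - 5)*(q - 1)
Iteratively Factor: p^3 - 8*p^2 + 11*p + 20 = (p - 4)*(p^2 - 4*p - 5) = (p - 5)*(p - 4)*(p + 1)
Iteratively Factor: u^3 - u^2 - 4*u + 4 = (u + 2)*(u^2 - 3*u + 2) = (u - 2)*(u + 2)*(u - 1)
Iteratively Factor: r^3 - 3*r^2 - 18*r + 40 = (r - 5)*(r^2 + 2*r - 8) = (r - 5)*(r + 4)*(r - 2)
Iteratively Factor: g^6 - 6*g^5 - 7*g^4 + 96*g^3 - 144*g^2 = (g - 3)*(g^5 - 3*g^4 - 16*g^3 + 48*g^2) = (g - 3)^2*(g^4 - 16*g^2) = (g - 3)^2*(g + 4)*(g^3 - 4*g^2) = g*(g - 3)^2*(g + 4)*(g^2 - 4*g) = g*(g - 4)*(g - 3)^2*(g + 4)*(g)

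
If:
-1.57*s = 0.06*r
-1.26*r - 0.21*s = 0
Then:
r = 0.00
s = 0.00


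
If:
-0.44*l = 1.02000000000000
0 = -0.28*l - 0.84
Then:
No Solution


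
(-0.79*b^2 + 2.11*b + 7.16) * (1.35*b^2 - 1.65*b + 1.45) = -1.0665*b^4 + 4.152*b^3 + 5.039*b^2 - 8.7545*b + 10.382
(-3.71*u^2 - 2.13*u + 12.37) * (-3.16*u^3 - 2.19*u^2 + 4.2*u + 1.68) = 11.7236*u^5 + 14.8557*u^4 - 50.0065*u^3 - 42.2691*u^2 + 48.3756*u + 20.7816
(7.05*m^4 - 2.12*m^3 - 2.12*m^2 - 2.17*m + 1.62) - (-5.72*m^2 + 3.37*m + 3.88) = 7.05*m^4 - 2.12*m^3 + 3.6*m^2 - 5.54*m - 2.26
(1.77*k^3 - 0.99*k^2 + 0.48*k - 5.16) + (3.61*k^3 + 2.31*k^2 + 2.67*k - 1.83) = 5.38*k^3 + 1.32*k^2 + 3.15*k - 6.99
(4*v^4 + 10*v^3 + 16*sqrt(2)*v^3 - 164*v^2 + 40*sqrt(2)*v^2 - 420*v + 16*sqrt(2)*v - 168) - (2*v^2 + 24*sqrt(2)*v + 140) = 4*v^4 + 10*v^3 + 16*sqrt(2)*v^3 - 166*v^2 + 40*sqrt(2)*v^2 - 420*v - 8*sqrt(2)*v - 308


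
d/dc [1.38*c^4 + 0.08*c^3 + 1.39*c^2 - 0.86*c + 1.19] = 5.52*c^3 + 0.24*c^2 + 2.78*c - 0.86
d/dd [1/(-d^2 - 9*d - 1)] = (2*d + 9)/(d^2 + 9*d + 1)^2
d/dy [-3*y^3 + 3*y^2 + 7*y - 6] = -9*y^2 + 6*y + 7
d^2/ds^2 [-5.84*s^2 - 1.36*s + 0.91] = -11.6800000000000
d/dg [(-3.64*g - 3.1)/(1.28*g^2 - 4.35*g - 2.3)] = (4.6592*g^2 + 7.936*g - 5.113)/(1.6384*g^4 - 11.136*g^3 + 13.0345*g^2 + 20.01*g + 5.29)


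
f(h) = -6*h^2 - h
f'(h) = -12*h - 1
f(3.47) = -75.72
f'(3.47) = -42.64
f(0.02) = -0.02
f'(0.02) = -1.24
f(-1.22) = -7.71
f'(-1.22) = 13.64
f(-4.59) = -121.82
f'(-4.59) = 54.08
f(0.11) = -0.18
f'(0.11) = -2.32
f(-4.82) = -134.57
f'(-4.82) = 56.84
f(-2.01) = -22.23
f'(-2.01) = 23.12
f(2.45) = -38.46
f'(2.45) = -30.40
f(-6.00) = -210.00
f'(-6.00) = 71.00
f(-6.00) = -210.00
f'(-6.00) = 71.00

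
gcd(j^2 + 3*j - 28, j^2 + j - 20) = j - 4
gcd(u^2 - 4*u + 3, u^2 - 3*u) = u - 3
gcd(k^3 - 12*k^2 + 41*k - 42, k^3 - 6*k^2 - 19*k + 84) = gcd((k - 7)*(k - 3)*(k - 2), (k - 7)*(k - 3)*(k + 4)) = k^2 - 10*k + 21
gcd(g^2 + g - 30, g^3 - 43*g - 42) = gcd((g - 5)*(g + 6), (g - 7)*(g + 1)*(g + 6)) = g + 6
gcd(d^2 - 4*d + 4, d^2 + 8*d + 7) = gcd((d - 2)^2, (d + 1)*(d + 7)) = 1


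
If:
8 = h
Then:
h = 8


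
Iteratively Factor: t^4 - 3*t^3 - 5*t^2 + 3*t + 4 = (t + 1)*(t^3 - 4*t^2 - t + 4) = (t - 1)*(t + 1)*(t^2 - 3*t - 4) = (t - 4)*(t - 1)*(t + 1)*(t + 1)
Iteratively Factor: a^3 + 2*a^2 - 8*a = (a + 4)*(a^2 - 2*a) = a*(a + 4)*(a - 2)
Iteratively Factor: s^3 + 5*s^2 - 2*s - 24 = (s + 4)*(s^2 + s - 6) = (s + 3)*(s + 4)*(s - 2)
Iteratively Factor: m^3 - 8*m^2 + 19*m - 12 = (m - 4)*(m^2 - 4*m + 3) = (m - 4)*(m - 1)*(m - 3)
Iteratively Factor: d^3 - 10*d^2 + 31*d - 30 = (d - 5)*(d^2 - 5*d + 6) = (d - 5)*(d - 2)*(d - 3)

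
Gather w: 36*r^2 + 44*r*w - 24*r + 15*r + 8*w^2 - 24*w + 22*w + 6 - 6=36*r^2 - 9*r + 8*w^2 + w*(44*r - 2)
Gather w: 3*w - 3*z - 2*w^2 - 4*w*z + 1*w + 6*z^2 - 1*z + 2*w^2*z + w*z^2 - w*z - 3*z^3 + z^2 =w^2*(2*z - 2) + w*(z^2 - 5*z + 4) - 3*z^3 + 7*z^2 - 4*z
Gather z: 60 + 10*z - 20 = 10*z + 40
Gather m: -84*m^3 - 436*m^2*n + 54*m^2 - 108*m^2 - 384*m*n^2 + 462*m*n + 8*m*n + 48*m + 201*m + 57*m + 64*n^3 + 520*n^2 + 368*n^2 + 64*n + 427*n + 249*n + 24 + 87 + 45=-84*m^3 + m^2*(-436*n - 54) + m*(-384*n^2 + 470*n + 306) + 64*n^3 + 888*n^2 + 740*n + 156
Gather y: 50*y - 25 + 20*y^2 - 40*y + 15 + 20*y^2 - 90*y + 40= 40*y^2 - 80*y + 30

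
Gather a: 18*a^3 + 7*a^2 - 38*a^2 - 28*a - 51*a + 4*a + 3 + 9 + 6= 18*a^3 - 31*a^2 - 75*a + 18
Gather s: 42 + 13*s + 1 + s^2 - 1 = s^2 + 13*s + 42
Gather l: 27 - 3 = 24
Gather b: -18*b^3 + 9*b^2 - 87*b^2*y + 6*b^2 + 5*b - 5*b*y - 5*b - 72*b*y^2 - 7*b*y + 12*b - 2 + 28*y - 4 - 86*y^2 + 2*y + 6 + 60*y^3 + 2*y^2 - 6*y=-18*b^3 + b^2*(15 - 87*y) + b*(-72*y^2 - 12*y + 12) + 60*y^3 - 84*y^2 + 24*y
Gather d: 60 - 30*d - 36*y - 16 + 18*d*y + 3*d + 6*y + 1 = d*(18*y - 27) - 30*y + 45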